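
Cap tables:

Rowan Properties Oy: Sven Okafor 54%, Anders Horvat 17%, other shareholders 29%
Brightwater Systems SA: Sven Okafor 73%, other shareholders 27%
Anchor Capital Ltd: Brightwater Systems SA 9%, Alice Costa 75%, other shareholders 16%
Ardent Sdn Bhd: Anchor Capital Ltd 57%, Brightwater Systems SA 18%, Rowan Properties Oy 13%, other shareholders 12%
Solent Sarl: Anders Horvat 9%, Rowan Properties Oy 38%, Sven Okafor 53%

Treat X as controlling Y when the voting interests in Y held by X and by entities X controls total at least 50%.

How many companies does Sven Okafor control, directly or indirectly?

Sven holds 54% of Rowan, so Sven controls Rowan.
Sven holds 73% of Brightwater, so Sven controls Brightwater.
Rowan and Sven together hold 38% + 53% = 91% of Solent, so Sven controls Solent.
No other company's threshold is met.
Sven controls 3 companies.

3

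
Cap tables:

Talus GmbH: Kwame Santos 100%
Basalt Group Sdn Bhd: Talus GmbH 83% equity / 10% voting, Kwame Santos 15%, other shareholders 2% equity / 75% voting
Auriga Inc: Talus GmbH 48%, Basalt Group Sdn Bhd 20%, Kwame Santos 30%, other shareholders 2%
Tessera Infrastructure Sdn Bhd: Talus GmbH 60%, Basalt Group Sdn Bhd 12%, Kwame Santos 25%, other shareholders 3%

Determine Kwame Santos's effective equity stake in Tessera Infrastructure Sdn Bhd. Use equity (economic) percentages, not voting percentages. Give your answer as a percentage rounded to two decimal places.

Kwame reaches Tessera along 4 paths.
Via Talus: 100% × 60% = 60%.
Via Talus → Basalt: 100% × 83% × 12% = 9.96%.
Via Basalt: 15% × 12% = 1.8%.
Direct stake: 25% = 25%.
Total: 60% + 9.96% + 1.8% + 25% = 96.76%.

96.76%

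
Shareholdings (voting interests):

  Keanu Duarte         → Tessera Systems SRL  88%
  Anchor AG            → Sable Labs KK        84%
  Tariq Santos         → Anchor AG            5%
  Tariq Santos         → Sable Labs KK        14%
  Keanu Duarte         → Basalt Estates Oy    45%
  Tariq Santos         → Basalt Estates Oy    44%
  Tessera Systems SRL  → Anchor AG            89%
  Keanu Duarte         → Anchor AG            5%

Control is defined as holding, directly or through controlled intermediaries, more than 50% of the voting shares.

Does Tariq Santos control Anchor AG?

No

Tariq's largest direct stake is 44% in Basalt, which does not meet the threshold, so Tariq controls no company.
In Anchor, Tariq's side holds only 5%, not > 50%.
So Tariq does not control Anchor.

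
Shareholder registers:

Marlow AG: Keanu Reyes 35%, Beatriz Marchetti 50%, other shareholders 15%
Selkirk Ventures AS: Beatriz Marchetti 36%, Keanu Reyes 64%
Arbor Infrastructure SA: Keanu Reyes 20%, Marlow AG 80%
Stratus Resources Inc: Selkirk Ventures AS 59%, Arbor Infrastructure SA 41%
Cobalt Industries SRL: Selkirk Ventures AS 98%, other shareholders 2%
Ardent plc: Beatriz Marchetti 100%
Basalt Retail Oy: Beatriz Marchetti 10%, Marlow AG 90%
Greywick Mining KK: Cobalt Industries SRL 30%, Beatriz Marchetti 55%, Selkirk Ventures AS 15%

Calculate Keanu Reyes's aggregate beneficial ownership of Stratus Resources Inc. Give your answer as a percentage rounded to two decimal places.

57.44%

Keanu reaches Stratus along 3 paths.
Via Selkirk: 64% × 59% = 37.76%.
Via Arbor: 20% × 41% = 8.2%.
Via Marlow → Arbor: 35% × 80% × 41% = 11.48%.
Total: 37.76% + 8.2% + 11.48% = 57.44%.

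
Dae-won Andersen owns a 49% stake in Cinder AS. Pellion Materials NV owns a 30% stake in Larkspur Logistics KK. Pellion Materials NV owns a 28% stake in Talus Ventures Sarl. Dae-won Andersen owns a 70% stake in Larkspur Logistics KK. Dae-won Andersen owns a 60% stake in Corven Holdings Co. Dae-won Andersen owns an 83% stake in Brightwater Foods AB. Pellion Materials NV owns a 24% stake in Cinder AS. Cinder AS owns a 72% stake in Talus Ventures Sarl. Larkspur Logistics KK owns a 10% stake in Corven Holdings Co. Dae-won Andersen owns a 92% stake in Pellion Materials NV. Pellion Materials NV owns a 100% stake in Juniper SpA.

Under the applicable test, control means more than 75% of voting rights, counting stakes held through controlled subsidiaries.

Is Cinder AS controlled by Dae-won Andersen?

No

Dae-won holds 92% of Pellion, so Dae-won controls Pellion.
Dae-won and Pellion together hold 70% + 30% = 100% of Larkspur, so Dae-won controls Larkspur.
Dae-won holds 83% of Brightwater, so Dae-won controls Brightwater.
Pellion holds 100% of Juniper, so Dae-won controls Juniper.
In Cinder, Dae-won's side holds only 24% + 49% = 73%, not > 75%.
So Dae-won does not control Cinder.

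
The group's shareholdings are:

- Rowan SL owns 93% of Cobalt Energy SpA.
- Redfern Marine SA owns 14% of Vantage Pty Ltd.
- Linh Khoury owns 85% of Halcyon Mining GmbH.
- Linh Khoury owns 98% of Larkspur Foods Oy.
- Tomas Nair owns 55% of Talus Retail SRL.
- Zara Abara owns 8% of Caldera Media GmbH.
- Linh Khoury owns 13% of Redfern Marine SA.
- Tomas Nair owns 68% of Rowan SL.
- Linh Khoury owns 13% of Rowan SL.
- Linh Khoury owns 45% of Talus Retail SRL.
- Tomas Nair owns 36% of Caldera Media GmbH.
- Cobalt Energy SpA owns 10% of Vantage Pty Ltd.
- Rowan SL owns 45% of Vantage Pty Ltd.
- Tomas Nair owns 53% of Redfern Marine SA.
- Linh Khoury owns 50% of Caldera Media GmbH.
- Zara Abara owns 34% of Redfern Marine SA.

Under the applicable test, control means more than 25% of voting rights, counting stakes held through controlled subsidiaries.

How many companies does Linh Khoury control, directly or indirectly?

4

Linh holds 45% of Talus, so Linh controls Talus.
Linh holds 50% of Caldera, so Linh controls Caldera.
Linh holds 98% of Larkspur, so Linh controls Larkspur.
Linh holds 85% of Halcyon, so Linh controls Halcyon.
No other company's threshold is met.
Linh controls 4 companies.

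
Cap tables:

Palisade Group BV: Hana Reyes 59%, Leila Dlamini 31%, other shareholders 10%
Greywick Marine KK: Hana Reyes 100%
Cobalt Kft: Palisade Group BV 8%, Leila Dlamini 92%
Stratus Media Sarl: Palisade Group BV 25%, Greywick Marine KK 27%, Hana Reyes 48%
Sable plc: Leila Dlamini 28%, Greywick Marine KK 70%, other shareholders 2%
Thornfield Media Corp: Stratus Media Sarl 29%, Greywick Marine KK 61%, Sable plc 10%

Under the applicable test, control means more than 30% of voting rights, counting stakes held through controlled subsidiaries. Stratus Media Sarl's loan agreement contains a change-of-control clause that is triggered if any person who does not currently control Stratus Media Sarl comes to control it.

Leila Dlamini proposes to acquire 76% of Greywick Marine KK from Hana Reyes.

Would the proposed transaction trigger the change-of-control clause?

The purchase adds only to Leila's holdings (Hana's stake shrinks), so Leila is the only person who could newly come to control Stratus.
Leila holds 31% of Palisade, so Leila controls Palisade.
Palisade and Leila together hold 8% + 92% = 100% of Cobalt, so Leila controls Cobalt.
In Stratus, Leila's side holds only 25%, not > 30%.
So before the transaction, Leila does not control Stratus.
After the purchase, Leila holds 76% of Greywick directly, and Hana's stake falls to 24%.
Leila holds 76% of Greywick, so Leila controls Greywick.
Palisade and Greywick together hold 25% + 27% = 52% of Stratus, so Leila controls Stratus.
Leila did not control Stratus before and does after, so the clause is triggered.

Yes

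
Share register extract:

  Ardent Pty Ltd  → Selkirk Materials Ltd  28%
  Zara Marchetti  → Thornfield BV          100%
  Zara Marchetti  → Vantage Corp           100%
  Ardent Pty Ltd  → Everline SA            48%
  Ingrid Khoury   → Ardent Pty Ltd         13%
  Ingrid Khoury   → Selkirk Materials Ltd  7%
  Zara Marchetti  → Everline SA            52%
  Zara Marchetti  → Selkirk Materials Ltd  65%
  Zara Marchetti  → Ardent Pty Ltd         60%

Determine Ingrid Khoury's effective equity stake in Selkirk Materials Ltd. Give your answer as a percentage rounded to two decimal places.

10.64%

Ingrid reaches Selkirk along 2 paths.
Direct stake: 7% = 7%.
Via Ardent: 13% × 28% = 3.64%.
Total: 7% + 3.64% = 10.64%.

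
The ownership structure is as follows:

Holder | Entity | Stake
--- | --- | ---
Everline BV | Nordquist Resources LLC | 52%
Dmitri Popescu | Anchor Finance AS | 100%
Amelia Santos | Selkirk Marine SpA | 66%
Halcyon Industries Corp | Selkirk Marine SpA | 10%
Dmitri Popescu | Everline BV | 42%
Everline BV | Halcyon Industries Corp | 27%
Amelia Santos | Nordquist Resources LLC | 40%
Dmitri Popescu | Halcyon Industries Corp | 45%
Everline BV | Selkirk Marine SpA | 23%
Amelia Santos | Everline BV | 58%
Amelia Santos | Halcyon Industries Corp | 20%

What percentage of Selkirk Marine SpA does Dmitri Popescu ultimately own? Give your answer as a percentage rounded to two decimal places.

Dmitri reaches Selkirk along 3 paths.
Via Halcyon: 45% × 10% = 4.5%.
Via Everline → Halcyon: 42% × 27% × 10% = 1.134%.
Via Everline: 42% × 23% = 9.66%.
Total: 4.5% + 1.134% + 9.66% = 15.294%.
Rounded: 15.29%.

15.29%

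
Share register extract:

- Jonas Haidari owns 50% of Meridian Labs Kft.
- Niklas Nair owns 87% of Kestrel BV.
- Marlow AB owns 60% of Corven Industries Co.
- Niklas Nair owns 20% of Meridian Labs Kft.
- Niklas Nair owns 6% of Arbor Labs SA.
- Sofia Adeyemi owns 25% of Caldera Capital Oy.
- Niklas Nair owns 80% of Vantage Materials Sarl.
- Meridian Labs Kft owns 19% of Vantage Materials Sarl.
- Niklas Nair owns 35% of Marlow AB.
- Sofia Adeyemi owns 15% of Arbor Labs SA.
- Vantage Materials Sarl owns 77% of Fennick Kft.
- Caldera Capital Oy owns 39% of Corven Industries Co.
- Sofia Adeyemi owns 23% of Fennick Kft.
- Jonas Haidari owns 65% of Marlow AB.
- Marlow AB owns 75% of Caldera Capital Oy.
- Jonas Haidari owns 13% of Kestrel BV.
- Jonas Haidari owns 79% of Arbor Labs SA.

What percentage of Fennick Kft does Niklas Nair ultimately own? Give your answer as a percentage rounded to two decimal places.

Niklas reaches Fennick along 2 paths.
Via Vantage: 80% × 77% = 61.6%.
Via Meridian → Vantage: 20% × 19% × 77% = 2.926%.
Total: 61.6% + 2.926% = 64.526%.
Rounded: 64.53%.

64.53%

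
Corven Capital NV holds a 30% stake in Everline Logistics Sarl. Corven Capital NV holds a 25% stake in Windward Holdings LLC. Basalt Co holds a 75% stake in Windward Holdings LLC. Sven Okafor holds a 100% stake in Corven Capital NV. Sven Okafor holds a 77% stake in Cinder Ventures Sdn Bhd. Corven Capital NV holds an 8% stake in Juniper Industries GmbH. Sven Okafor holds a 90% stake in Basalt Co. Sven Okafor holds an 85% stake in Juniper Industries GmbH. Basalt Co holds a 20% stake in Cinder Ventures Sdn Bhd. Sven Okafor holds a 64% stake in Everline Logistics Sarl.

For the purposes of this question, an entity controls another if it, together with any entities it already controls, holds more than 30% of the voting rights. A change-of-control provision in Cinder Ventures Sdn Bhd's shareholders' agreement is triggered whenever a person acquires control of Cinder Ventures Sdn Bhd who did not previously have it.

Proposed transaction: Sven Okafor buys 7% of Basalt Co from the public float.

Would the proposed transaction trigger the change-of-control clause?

No

The purchase changes only Sven's holdings, so Sven is the only person who could newly come to control Cinder.
Sven holds 90% of Basalt, so Sven controls Basalt.
Basalt and Sven together hold 20% + 77% = 97% of Cinder, so Sven controls Cinder.
So Sven already controls Cinder before the transaction.
After the purchase, Sven's direct stake in Basalt rises to 90% + 7% = 97%.
Sven controlled Cinder already, so this is not a new person acquiring control; every other person's position is unchanged or reduced.
No new person acquires control, so the clause is not triggered.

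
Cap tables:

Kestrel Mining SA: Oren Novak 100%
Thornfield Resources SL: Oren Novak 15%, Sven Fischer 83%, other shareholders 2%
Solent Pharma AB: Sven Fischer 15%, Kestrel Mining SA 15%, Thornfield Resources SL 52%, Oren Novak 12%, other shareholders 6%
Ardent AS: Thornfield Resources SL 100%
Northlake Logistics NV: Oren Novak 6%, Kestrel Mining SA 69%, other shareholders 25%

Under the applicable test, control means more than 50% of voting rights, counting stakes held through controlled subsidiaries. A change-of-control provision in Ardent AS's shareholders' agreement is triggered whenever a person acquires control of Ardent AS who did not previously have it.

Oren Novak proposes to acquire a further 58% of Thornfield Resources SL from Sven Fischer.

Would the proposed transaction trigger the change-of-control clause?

The purchase adds only to Oren's holdings (Sven's stake shrinks), so Oren is the only person who could newly come to control Ardent.
Oren holds 100% of Kestrel, so Oren controls Kestrel.
Oren and Kestrel together hold 6% + 69% = 75% of Northlake, so Oren controls Northlake.
Neither Oren nor any entity Oren controls holds any voting interest in Ardent.
So before the transaction, Oren does not control Ardent.
After the purchase, Oren's direct stake in Thornfield rises to 15% + 58% = 73%, and Sven's stake falls to 25%.
Oren holds 73% of Thornfield, so Oren controls Thornfield.
Thornfield holds 100% of Ardent, so Oren controls Ardent.
Oren did not control Ardent before and does after, so the clause is triggered.

Yes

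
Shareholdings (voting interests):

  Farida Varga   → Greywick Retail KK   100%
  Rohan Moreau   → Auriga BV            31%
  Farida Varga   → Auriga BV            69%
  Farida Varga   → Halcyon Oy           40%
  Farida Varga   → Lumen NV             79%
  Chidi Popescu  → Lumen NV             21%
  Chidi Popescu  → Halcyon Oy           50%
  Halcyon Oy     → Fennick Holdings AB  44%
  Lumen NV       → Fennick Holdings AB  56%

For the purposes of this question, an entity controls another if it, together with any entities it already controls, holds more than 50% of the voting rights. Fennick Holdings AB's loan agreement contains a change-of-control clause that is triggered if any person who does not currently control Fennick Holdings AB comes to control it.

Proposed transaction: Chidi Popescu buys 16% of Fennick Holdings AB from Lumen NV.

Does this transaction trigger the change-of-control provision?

No

The purchase adds only to Chidi's holdings (Lumen's stake shrinks), so Chidi is the only person who could newly come to control Fennick.
Chidi's largest direct stake is 50% in Halcyon, which does not meet the threshold, so Chidi controls no company.
Neither Chidi nor any entity Chidi controls holds any voting interest in Fennick.
So before the transaction, Chidi does not control Fennick.
After the purchase, Chidi holds 16% of Fennick directly, and Lumen's stake falls to 40%.
After the transaction, Chidi's side holds 16% of Fennick, not > 50%, so Chidi still does not control Fennick.
No new person acquires control, so the clause is not triggered.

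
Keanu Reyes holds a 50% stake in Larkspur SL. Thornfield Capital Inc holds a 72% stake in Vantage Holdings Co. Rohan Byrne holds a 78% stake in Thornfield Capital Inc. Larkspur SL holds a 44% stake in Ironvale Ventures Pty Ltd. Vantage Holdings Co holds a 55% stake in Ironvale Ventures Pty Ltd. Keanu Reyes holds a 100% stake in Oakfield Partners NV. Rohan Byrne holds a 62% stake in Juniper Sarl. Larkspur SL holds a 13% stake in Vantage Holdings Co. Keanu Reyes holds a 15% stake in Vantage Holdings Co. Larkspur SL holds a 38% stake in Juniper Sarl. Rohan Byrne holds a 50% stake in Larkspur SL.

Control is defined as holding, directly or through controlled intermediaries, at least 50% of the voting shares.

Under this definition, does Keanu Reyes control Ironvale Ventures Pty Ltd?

Keanu holds 50% of Larkspur, so Keanu controls Larkspur.
Keanu holds 100% of Oakfield, so Keanu controls Oakfield.
In Ironvale, Keanu's side holds only 44%, not ≥ 50%.
So Keanu does not control Ironvale.

No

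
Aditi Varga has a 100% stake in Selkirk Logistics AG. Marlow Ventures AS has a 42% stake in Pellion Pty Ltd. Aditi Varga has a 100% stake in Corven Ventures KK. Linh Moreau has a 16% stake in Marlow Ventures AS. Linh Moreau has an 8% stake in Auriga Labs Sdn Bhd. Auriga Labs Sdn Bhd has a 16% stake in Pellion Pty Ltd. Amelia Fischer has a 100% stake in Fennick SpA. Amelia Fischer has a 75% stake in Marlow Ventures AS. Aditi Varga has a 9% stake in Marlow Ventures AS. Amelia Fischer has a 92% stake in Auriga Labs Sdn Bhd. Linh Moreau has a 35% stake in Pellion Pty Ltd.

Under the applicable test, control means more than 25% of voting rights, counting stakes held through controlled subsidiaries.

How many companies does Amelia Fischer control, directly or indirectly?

Amelia holds 92% of Auriga, so Amelia controls Auriga.
Amelia holds 100% of Fennick, so Amelia controls Fennick.
Amelia holds 75% of Marlow, so Amelia controls Marlow.
Auriga and Marlow together hold 16% + 42% = 58% of Pellion, so Amelia controls Pellion.
No other company's threshold is met.
Amelia controls 4 companies.

4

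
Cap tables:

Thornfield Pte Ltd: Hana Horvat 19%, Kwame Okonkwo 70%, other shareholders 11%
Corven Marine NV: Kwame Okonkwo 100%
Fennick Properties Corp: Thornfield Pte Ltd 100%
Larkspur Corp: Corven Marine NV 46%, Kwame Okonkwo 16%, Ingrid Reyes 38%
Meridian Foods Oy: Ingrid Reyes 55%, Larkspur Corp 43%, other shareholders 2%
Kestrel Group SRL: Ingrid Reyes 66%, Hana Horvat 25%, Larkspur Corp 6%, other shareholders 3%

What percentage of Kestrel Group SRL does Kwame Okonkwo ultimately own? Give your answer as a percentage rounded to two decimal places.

Kwame reaches Kestrel along 2 paths.
Via Corven → Larkspur: 100% × 46% × 6% = 2.76%.
Via Larkspur: 16% × 6% = 0.96%.
Total: 2.76% + 0.96% = 3.72%.

3.72%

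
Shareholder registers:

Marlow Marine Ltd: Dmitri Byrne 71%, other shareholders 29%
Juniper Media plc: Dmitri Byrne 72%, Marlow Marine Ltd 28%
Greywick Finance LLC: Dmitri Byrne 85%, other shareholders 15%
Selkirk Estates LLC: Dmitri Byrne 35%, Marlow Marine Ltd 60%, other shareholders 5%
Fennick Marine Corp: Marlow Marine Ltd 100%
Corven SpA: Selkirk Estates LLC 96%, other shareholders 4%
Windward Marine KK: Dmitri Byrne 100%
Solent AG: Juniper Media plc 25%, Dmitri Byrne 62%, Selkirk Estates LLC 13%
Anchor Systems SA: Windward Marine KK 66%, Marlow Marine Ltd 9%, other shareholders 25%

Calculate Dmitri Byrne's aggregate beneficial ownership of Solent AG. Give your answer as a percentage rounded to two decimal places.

Dmitri reaches Solent along 5 paths.
Via Juniper: 72% × 25% = 18%.
Via Marlow → Juniper: 71% × 28% × 25% = 4.97%.
Direct stake: 62% = 62%.
Via Selkirk: 35% × 13% = 4.55%.
Via Marlow → Selkirk: 71% × 60% × 13% = 5.538%.
Total: 18% + 4.97% + 62% + 4.55% + 5.538% = 95.058%.
Rounded: 95.06%.

95.06%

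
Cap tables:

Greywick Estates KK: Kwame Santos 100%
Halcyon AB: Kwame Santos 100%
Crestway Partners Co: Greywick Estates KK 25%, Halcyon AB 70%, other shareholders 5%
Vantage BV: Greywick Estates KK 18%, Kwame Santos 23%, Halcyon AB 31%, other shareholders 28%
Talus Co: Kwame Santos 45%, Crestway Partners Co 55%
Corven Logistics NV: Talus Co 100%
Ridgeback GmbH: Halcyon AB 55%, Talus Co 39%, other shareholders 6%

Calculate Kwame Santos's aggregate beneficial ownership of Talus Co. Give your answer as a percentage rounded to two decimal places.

97.25%

Kwame reaches Talus along 3 paths.
Direct stake: 45% = 45%.
Via Greywick → Crestway: 100% × 25% × 55% = 13.75%.
Via Halcyon → Crestway: 100% × 70% × 55% = 38.5%.
Total: 45% + 13.75% + 38.5% = 97.25%.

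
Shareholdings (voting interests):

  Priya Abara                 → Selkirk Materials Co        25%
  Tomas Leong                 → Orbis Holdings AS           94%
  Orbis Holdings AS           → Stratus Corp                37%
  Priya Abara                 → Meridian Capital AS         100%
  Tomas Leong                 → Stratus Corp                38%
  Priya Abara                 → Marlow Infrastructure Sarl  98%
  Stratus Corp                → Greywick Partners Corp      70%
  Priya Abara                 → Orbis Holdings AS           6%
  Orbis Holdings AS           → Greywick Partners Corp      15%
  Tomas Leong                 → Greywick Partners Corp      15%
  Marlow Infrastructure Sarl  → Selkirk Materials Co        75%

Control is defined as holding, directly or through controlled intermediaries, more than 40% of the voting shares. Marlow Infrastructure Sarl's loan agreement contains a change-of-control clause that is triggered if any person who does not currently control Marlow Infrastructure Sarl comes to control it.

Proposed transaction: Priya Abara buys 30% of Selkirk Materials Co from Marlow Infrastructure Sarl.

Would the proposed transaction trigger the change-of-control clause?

No

The purchase adds only to Priya's holdings (Marlow's stake shrinks), so Priya is the only person who could newly come to control Marlow.
Priya holds 98% of Marlow, so Priya controls Marlow.
So Priya already controls Marlow before the transaction.
After the purchase, Priya's direct stake in Selkirk rises to 25% + 30% = 55%, and Marlow's stake falls to 45%.
Priya controlled Marlow already, so this is not a new person acquiring control; every other person's position is unchanged or reduced.
No new person acquires control, so the clause is not triggered.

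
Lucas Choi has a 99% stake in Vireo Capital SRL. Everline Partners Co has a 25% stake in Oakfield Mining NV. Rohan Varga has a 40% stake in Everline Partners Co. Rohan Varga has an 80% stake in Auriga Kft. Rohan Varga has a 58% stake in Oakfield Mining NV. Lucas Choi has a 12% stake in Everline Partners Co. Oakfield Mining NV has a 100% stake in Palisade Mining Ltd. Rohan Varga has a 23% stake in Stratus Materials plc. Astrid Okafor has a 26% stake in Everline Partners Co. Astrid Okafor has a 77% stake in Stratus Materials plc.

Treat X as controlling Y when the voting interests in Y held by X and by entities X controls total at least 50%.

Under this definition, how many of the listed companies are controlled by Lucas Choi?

1

Lucas holds 99% of Vireo, so Lucas controls Vireo.
No other company's threshold is met.
Lucas controls 1 company.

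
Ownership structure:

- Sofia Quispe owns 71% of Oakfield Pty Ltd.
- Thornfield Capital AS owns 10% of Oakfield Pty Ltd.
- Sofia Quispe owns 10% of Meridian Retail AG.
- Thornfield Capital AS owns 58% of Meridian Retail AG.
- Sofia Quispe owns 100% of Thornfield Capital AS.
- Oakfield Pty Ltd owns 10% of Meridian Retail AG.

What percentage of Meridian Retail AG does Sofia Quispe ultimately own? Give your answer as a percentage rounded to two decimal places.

76.10%

Sofia reaches Meridian along 4 paths.
Via Oakfield: 71% × 10% = 7.1%.
Via Thornfield → Oakfield: 100% × 10% × 10% = 1%.
Direct stake: 10% = 10%.
Via Thornfield: 100% × 58% = 58%.
Total: 7.1% + 1% + 10% + 58% = 76.1%.
Rounded: 76.10%.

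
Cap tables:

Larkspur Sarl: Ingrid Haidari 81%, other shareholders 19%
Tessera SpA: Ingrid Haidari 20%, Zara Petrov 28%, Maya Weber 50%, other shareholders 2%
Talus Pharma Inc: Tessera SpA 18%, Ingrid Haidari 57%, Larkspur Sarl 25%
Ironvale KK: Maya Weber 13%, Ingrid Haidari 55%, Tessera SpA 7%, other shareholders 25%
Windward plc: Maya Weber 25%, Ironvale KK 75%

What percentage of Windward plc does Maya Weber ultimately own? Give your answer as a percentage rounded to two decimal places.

37.38%

Maya reaches Windward along 3 paths.
Direct stake: 25% = 25%.
Via Ironvale: 13% × 75% = 9.75%.
Via Tessera → Ironvale: 50% × 7% × 75% = 2.625%.
Total: 25% + 9.75% + 2.625% = 37.375%.
Rounded: 37.38%.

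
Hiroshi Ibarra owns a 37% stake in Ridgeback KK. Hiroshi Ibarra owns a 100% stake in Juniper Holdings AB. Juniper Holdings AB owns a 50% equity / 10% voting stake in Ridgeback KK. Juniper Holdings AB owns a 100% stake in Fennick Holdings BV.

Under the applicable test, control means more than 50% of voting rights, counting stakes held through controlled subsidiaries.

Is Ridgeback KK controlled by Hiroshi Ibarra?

No

Hiroshi holds 100% of Juniper, so Hiroshi controls Juniper.
Juniper holds 100% of Fennick, so Hiroshi controls Fennick.
In Ridgeback, Hiroshi's side holds only 10% + 37% = 47%, not > 50%.
So Hiroshi does not control Ridgeback.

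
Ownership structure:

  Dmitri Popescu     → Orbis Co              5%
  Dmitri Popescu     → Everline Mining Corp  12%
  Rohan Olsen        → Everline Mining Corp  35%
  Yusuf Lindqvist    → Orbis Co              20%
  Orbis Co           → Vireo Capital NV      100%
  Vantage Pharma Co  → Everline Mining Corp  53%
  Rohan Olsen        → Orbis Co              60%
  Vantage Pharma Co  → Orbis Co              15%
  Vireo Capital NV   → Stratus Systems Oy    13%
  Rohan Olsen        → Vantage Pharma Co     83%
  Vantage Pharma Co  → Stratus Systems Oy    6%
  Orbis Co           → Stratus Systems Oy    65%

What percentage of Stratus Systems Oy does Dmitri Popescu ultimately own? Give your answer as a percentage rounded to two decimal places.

Dmitri reaches Stratus along 2 paths.
Via Orbis → Vireo: 5% × 100% × 13% = 0.65%.
Via Orbis: 5% × 65% = 3.25%.
Total: 0.65% + 3.25% = 3.9%.
Rounded: 3.90%.

3.90%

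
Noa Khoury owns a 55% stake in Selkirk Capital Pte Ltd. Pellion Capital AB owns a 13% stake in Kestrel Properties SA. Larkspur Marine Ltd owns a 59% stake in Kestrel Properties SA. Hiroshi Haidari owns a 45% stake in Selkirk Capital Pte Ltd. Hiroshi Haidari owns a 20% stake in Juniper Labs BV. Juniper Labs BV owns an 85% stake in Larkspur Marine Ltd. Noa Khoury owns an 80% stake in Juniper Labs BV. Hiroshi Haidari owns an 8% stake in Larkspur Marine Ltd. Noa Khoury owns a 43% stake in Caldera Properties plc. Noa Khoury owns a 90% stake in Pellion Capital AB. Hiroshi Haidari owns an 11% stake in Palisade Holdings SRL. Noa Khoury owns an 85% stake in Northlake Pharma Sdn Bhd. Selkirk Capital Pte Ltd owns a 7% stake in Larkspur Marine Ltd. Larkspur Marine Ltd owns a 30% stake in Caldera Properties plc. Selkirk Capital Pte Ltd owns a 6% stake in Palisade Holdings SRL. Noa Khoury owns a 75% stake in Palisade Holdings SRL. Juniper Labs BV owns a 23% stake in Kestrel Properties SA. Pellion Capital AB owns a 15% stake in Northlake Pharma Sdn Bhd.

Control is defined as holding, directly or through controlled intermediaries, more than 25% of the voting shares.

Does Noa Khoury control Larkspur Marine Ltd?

Noa holds 55% of Selkirk, so Noa controls Selkirk.
Noa holds 80% of Juniper, so Noa controls Juniper.
Juniper and Selkirk together hold 85% + 7% = 92% of Larkspur, so Noa controls Larkspur.

Yes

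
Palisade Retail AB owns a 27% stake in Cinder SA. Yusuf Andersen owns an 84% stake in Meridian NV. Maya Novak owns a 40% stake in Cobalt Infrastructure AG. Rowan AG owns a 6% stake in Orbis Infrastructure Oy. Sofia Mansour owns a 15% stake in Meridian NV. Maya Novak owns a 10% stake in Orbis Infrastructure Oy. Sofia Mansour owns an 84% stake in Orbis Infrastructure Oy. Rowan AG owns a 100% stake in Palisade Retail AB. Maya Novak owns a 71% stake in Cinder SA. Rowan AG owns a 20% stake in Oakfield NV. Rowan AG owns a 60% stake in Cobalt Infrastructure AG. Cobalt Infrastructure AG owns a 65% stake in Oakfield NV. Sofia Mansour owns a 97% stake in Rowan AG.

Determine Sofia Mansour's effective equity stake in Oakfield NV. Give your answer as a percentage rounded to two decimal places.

Sofia reaches Oakfield along 2 paths.
Via Rowan → Cobalt: 97% × 60% × 65% = 37.83%.
Via Rowan: 97% × 20% = 19.4%.
Total: 37.83% + 19.4% = 57.23%.

57.23%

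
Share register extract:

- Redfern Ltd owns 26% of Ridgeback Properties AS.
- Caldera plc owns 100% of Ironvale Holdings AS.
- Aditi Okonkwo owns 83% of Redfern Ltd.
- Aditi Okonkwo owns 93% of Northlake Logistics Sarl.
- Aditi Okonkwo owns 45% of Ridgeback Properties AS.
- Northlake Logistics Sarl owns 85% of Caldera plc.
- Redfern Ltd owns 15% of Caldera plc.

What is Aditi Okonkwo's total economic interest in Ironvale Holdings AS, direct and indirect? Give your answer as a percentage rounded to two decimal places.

Aditi reaches Ironvale along 2 paths.
Via Redfern → Caldera: 83% × 15% × 100% = 12.45%.
Via Northlake → Caldera: 93% × 85% × 100% = 79.05%.
Total: 12.45% + 79.05% = 91.5%.
Rounded: 91.50%.

91.50%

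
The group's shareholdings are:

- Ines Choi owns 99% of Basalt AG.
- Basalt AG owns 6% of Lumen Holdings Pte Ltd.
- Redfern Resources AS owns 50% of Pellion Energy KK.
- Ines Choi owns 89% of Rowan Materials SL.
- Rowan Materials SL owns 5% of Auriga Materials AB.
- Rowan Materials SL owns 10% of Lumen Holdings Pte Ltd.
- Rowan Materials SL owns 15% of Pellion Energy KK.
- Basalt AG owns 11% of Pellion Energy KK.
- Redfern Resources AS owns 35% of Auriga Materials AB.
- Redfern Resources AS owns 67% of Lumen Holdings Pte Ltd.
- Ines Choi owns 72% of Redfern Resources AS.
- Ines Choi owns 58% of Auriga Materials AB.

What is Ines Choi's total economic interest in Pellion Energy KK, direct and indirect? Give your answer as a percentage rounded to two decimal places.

60.24%

Ines reaches Pellion along 3 paths.
Via Redfern: 72% × 50% = 36%.
Via Basalt: 99% × 11% = 10.89%.
Via Rowan: 89% × 15% = 13.35%.
Total: 36% + 10.89% + 13.35% = 60.24%.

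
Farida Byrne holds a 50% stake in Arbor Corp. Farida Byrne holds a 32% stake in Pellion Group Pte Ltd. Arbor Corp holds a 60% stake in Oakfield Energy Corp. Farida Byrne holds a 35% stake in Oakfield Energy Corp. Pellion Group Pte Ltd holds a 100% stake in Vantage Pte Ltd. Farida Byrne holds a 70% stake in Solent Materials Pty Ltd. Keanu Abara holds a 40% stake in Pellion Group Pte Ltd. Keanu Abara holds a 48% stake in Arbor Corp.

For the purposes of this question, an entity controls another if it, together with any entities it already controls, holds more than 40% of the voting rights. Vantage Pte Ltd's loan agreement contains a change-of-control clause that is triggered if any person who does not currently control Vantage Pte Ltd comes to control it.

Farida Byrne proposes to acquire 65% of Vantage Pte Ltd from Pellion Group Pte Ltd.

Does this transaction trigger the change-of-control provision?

Yes

The purchase adds only to Farida's holdings (Pellion's stake shrinks), so Farida is the only person who could newly come to control Vantage.
Farida holds 50% of Arbor, so Farida controls Arbor.
Farida and Arbor together hold 35% + 60% = 95% of Oakfield, so Farida controls Oakfield.
Farida holds 70% of Solent, so Farida controls Solent.
Neither Farida nor any entity Farida controls holds any voting interest in Vantage.
So before the transaction, Farida does not control Vantage.
After the purchase, Farida holds 65% of Vantage directly, and Pellion's stake falls to 35%.
Farida holds 65% of Vantage, so Farida controls Vantage.
Farida did not control Vantage before and does after, so the clause is triggered.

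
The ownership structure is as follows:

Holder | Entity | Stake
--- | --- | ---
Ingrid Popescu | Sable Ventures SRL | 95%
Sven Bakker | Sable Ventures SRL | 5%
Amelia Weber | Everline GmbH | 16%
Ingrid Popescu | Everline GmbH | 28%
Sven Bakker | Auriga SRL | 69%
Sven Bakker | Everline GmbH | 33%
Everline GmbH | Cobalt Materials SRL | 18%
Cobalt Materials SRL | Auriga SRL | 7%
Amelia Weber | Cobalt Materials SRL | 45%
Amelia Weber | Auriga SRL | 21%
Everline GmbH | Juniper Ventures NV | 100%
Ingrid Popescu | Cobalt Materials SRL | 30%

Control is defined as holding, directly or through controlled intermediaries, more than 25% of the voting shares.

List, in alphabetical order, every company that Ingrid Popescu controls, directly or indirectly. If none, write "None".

Cobalt Materials SRL, Everline GmbH, Juniper Ventures NV, Sable Ventures SRL

Ingrid holds 95% of Sable, so Ingrid controls Sable.
Ingrid holds 28% of Everline, so Ingrid controls Everline.
Everline holds 100% of Juniper, so Ingrid controls Juniper.
Everline and Ingrid together hold 18% + 30% = 48% of Cobalt, so Ingrid controls Cobalt.
No other company's threshold is met.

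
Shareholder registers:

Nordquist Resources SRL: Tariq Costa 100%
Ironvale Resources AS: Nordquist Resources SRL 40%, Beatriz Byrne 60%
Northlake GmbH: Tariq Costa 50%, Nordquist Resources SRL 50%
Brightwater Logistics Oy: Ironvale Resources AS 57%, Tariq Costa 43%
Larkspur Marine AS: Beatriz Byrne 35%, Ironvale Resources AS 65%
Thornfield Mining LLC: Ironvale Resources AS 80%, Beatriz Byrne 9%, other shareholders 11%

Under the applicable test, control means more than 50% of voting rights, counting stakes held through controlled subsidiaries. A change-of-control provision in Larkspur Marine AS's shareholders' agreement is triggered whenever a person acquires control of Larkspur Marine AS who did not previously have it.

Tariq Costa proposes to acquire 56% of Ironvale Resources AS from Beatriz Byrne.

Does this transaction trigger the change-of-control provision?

The purchase adds only to Tariq's holdings (Beatriz's stake shrinks), so Tariq is the only person who could newly come to control Larkspur.
Tariq holds 100% of Nordquist, so Tariq controls Nordquist.
Tariq and Nordquist together hold 50% + 50% = 100% of Northlake, so Tariq controls Northlake.
Neither Tariq nor any entity Tariq controls holds any voting interest in Larkspur.
So before the transaction, Tariq does not control Larkspur.
After the purchase, Tariq holds 56% of Ironvale directly, and Beatriz's stake falls to 4%.
Nordquist and Tariq together hold 40% + 56% = 96% of Ironvale, so Tariq controls Ironvale.
Ironvale holds 65% of Larkspur, so Tariq controls Larkspur.
Tariq did not control Larkspur before and does after, so the clause is triggered.

Yes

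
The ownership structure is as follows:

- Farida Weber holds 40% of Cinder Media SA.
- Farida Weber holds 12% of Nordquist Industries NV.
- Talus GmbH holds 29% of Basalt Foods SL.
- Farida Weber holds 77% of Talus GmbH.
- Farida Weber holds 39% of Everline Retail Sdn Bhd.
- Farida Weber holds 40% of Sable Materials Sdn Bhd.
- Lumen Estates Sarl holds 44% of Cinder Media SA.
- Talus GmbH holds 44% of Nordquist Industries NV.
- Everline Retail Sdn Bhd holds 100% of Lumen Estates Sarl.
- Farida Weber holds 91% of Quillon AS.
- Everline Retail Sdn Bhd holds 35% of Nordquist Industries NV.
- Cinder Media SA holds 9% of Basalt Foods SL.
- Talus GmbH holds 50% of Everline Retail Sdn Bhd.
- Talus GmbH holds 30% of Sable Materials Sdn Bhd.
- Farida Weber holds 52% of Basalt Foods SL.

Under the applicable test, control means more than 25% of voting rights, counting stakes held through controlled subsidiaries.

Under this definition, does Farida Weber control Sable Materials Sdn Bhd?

Farida holds 77% of Talus, so Farida controls Talus.
Talus and Farida together hold 30% + 40% = 70% of Sable, so Farida controls Sable.

Yes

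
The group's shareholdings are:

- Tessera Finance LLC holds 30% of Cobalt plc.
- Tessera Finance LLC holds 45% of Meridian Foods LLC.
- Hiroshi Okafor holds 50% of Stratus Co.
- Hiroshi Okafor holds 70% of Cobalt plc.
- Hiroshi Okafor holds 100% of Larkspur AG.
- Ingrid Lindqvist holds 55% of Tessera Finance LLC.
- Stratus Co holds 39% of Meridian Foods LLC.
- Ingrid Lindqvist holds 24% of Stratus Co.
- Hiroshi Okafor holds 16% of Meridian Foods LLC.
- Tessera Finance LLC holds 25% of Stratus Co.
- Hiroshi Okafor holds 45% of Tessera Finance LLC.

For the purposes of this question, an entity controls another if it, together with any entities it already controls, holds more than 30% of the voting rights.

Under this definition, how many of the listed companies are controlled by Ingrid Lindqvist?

Ingrid holds 55% of Tessera, so Ingrid controls Tessera.
Tessera and Ingrid together hold 25% + 24% = 49% of Stratus, so Ingrid controls Stratus.
Stratus and Tessera together hold 39% + 45% = 84% of Meridian, so Ingrid controls Meridian.
No other company's threshold is met.
Ingrid controls 3 companies.

3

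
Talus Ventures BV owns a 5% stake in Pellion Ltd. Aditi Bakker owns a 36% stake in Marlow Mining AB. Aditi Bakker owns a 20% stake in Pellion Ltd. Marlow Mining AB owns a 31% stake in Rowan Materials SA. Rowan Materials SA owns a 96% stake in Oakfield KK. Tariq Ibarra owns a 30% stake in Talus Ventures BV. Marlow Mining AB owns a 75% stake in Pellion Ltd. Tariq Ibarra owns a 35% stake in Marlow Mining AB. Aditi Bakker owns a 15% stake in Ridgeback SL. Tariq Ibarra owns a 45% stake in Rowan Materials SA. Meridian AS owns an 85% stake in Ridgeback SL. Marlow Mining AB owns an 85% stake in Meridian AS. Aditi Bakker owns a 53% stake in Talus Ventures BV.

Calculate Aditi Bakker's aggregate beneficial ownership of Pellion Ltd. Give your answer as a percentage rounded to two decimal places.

49.65%

Aditi reaches Pellion along 3 paths.
Via Marlow: 36% × 75% = 27%.
Direct stake: 20% = 20%.
Via Talus: 53% × 5% = 2.65%.
Total: 27% + 20% + 2.65% = 49.65%.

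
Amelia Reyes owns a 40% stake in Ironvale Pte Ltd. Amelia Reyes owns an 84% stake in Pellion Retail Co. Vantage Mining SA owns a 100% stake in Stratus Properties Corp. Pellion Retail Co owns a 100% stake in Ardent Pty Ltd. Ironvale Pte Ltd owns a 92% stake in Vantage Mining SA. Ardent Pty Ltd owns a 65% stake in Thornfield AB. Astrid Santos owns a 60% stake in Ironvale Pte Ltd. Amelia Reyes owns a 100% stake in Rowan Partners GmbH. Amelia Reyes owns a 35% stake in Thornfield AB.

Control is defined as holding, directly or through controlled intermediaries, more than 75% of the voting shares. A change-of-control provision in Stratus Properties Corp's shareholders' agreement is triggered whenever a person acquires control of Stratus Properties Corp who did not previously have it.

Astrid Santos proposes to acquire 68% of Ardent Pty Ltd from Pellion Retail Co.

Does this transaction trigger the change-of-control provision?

The purchase adds only to Astrid's holdings (Pellion's stake shrinks), so Astrid is the only person who could newly come to control Stratus.
Astrid's largest direct stake is 60% in Ironvale, which does not meet the threshold, so Astrid controls no company.
Neither Astrid nor any entity Astrid controls holds any voting interest in Stratus.
So before the transaction, Astrid does not control Stratus.
After the purchase, Astrid holds 68% of Ardent directly, and Pellion's stake falls to 32%.
Astrid's side now holds 68% of Ardent, not > 75%, so Astrid still does not control Ardent.
After the transaction, neither Astrid nor any entity Astrid controls holds a voting interest in Stratus, so Astrid still does not control it.
No new person acquires control, so the clause is not triggered.

No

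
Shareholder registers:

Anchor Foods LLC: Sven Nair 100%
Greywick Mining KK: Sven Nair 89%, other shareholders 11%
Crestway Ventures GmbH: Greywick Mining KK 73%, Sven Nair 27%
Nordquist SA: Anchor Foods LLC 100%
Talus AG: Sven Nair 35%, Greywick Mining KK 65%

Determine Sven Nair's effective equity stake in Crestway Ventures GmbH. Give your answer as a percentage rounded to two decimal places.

Sven reaches Crestway along 2 paths.
Via Greywick: 89% × 73% = 64.97%.
Direct stake: 27% = 27%.
Total: 64.97% + 27% = 91.97%.

91.97%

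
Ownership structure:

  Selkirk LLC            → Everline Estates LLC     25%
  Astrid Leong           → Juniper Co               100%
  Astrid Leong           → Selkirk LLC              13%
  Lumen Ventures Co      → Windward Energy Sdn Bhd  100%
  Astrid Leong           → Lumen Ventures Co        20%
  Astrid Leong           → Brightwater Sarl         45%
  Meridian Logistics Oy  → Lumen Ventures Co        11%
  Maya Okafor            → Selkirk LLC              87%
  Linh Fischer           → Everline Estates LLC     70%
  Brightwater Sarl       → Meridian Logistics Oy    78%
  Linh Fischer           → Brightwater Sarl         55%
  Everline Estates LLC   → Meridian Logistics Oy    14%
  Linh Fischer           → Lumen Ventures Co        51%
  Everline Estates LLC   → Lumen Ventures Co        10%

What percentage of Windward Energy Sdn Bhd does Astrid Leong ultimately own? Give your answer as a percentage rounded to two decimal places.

24.24%

Astrid reaches Windward along 4 paths.
Via Lumen: 20% × 100% = 20%.
Via Selkirk → Everline → Lumen: 13% × 25% × 10% × 100% = 0.325%.
Via Brightwater → Meridian → Lumen: 45% × 78% × 11% × 100% = 3.861%.
Via Selkirk → Everline → Meridian → Lumen: 13% × 25% × 14% × 11% × 100% = 0.05005%.
Total: 20% + 0.325% + 3.861% + 0.05005% = 24.23605%.
Rounded: 24.24%.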